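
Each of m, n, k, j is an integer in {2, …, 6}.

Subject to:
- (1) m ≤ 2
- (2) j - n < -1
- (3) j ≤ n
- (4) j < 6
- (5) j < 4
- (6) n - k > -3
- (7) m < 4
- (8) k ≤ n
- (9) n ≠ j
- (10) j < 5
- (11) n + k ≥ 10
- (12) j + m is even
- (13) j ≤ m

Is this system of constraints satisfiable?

Satisfiable

Take m = 2, n = 6, k = 6, j = 2. Then constraint 2: j - n = -4; constraint 6: n - k = 0, and every other listed constraint is also met.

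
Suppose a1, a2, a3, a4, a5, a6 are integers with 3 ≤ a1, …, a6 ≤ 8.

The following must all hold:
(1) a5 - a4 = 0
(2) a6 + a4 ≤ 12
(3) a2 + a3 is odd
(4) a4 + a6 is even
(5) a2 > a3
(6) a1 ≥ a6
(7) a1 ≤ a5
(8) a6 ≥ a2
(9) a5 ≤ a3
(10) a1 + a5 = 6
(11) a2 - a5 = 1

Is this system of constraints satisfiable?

Unsatisfiable

Constraints 5, 6, 7, 8, and 9 give a1 ≤ a5, a5 ≤ a3, a3 < a2, a2 ≤ a6, a6 ≤ a1. Chaining: a1 ≤ a5 ≤ a3 < a2 ≤ a6 ≤ a1, which forces a1 < a1 — impossible.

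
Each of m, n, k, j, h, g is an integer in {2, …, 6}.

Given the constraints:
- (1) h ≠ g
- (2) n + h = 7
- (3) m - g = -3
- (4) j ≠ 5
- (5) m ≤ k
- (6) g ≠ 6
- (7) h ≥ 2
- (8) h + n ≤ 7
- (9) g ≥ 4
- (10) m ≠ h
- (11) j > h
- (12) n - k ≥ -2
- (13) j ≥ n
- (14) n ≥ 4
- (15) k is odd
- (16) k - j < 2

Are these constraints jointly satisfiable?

Try m = 2, n = 4, k = 5, j = 6, h = 3, g = 5.
Check constraint 2: n + h = 7; constraint 3: m - g = -3. The remaining constraints are straightforward to verify.

Satisfiable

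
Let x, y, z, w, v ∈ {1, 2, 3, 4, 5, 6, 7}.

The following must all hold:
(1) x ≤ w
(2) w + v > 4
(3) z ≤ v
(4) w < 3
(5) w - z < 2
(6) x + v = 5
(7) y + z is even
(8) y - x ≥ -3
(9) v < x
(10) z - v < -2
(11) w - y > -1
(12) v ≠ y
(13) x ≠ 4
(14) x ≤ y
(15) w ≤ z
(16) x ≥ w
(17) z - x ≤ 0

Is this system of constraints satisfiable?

Unsatisfiable

Constraints 1, 3, 9, and 15 give v < x, x ≤ w, w ≤ z, z ≤ v. Chaining: v < x ≤ w ≤ z ≤ v, which forces v < v — impossible.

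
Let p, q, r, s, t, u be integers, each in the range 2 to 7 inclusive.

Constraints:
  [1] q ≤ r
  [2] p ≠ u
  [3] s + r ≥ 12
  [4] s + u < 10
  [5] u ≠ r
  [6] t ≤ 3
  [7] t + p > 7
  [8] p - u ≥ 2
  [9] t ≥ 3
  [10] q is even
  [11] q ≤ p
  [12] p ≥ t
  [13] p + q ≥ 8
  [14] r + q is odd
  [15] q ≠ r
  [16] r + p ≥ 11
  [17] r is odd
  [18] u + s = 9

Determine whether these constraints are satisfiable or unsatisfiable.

Try p = 5, q = 4, r = 7, s = 7, t = 3, u = 2.
Check constraint 3: s + r = 14; constraint 4: s + u = 9. The remaining constraints are straightforward to verify.

Satisfiable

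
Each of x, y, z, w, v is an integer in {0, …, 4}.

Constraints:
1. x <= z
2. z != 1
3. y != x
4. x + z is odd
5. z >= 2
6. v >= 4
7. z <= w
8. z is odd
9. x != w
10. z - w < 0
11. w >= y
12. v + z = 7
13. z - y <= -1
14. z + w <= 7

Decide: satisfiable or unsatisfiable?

One satisfying assignment is x = 0, y = 4, z = 3, w = 4, v = 4.
For the less obvious constraints — constraint 10: z - w = -1; constraint 12: v + z = 7 — and the others hold by inspection.

Satisfiable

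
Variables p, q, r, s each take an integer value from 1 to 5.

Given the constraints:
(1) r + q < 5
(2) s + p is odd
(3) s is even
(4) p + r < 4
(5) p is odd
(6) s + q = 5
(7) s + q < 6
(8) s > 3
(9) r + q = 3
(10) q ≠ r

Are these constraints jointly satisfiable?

Satisfiable

Setting (p, q, r, s) = (1, 1, 2, 4) satisfies everything: constraint 1: r + q = 3; constraint 4: p + r = 3; constraint 6: s + q = 5, and the others follow.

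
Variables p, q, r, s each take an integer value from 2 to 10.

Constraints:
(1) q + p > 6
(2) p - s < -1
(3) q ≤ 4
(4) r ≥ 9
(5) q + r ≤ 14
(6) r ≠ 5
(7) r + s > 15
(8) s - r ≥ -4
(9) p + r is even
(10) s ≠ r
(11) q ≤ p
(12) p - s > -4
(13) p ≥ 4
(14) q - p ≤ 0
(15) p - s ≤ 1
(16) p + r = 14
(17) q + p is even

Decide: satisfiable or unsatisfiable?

Try p = 4, q = 4, r = 10, s = 6.
Check constraint 1: q + p = 8; constraint 2: p - s = -2. The remaining constraints are straightforward to verify.

Satisfiable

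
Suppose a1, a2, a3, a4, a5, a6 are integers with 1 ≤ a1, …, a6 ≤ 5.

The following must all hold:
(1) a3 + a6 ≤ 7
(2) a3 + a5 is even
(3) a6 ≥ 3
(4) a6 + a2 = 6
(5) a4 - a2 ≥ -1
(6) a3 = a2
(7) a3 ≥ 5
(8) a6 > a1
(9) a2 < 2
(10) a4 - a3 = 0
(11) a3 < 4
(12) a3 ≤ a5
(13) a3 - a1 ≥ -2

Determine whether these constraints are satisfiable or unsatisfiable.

From constraint 7: a3 ≥ 5. From constraint 3: a6 ≥ 3. Hence a3 + a6 ≥ 8. But constraint 1 requires a3 + a6 ≤ 7, and 7 < 8. Contradiction.

Unsatisfiable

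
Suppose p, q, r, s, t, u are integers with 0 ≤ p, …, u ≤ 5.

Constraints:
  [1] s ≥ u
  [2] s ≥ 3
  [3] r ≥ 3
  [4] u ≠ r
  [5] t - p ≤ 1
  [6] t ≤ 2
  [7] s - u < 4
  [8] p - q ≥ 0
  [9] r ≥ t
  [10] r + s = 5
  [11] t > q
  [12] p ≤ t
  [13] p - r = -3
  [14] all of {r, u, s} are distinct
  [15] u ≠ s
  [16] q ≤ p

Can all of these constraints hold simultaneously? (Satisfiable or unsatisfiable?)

From constraint 3: r ≥ 3. From constraint 2: s ≥ 3. Hence r + s ≥ 6. But constraint 10 requires r + s = 5, and 5 < 6. Contradiction.

Unsatisfiable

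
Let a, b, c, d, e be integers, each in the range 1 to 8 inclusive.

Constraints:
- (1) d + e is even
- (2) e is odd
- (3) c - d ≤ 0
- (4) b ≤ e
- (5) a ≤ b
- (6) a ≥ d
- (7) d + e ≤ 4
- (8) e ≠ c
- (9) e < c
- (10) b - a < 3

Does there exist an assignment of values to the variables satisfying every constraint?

Unsatisfiable

Constraints 3, 4, 5, 6, and 9 give e < c, c ≤ d, d ≤ a, a ≤ b, b ≤ e. Chaining: e < c ≤ d ≤ a ≤ b ≤ e, which forces e < e — impossible.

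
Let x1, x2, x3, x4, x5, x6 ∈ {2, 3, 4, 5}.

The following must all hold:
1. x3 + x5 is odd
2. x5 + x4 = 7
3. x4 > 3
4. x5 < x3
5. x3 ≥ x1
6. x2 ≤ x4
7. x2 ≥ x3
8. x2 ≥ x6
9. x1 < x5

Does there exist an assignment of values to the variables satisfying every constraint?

Satisfiable

One satisfying assignment is x1 = 2, x2 = 4, x3 = 4, x4 = 4, x5 = 3, x6 = 4.
For the less obvious constraints — constraint 1: x3 + x5 = 7 is odd; constraint 2: x5 + x4 = 7; constraint 4: x5 = 3, x3 = 4 — and the others hold by inspection.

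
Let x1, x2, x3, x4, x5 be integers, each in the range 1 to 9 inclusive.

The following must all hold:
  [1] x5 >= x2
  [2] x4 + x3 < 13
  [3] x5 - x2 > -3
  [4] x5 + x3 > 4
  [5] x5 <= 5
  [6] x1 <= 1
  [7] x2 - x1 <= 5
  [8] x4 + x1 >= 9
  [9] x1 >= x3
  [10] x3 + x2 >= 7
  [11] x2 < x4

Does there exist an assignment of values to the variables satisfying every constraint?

From constraints 6 and 9: x3 ≤ x1 ≤ 1. From constraints 1 and 5: x2 ≤ x5 ≤ 5. Hence x3 + x2 ≤ 6. But constraint 10 requires x3 + x2 ≥ 7, and 7 > 6. Contradiction.

Unsatisfiable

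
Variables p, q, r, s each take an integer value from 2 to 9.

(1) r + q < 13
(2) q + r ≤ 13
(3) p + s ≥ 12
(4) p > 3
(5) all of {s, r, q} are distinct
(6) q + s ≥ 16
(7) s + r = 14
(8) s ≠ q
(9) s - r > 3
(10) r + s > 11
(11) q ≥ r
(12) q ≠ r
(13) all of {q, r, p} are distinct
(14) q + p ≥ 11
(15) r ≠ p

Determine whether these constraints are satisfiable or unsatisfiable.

One satisfying assignment is p = 6, q = 7, r = 5, s = 9.
For the less obvious constraints — constraint 1: r + q = 12; constraint 2: q + r = 12; constraint 3: p + s = 15 — and the others hold by inspection.

Satisfiable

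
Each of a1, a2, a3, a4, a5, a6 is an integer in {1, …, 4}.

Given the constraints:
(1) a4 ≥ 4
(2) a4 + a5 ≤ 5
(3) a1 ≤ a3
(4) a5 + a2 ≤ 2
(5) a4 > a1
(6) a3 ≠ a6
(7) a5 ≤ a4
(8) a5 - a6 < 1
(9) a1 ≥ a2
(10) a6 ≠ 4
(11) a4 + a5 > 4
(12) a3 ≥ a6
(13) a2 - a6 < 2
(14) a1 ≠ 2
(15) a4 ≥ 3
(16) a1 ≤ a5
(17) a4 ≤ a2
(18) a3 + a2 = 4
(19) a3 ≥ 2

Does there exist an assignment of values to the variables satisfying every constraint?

From constraint 19: a3 ≥ 2. From constraints 1 and 17: a2 ≥ a4 ≥ 4. Hence a3 + a2 ≥ 6. But constraint 18 requires a3 + a2 = 4, and 4 < 6. Contradiction.

Unsatisfiable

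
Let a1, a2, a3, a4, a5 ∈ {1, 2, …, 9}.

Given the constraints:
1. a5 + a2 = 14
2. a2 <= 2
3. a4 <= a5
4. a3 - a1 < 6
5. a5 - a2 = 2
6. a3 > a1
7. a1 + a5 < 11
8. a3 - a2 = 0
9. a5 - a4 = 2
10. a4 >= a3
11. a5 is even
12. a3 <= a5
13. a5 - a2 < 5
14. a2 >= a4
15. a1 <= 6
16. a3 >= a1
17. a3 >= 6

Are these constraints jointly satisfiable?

From constraints 10 and 17: a4 ≥ a3 and a3 ≥ 6, so a4 ≥ 6. From constraints 2 and 14: a4 ≤ a2 and a2 ≤ 2, so a4 ≤ 2. But 2 < 6, so no value of a4 works.

Unsatisfiable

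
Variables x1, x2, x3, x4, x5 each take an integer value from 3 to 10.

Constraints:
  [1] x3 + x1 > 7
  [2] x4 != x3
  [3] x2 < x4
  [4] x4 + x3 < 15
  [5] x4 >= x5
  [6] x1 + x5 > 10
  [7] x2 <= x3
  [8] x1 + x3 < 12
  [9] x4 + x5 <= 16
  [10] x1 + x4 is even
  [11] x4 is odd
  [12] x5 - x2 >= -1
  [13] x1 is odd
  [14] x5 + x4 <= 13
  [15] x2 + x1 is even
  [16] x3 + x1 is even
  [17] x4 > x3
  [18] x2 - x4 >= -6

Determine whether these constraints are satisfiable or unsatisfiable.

Satisfiable

The assignment x1 = 7, x2 = 3, x3 = 3, x4 = 9, x5 = 4 works:
  constraint 1 holds since x3 + x1 = 10.
  constraint 4 holds since x4 + x3 = 12.
  constraint 6 holds since x1 + x5 = 11.
The rest check out directly.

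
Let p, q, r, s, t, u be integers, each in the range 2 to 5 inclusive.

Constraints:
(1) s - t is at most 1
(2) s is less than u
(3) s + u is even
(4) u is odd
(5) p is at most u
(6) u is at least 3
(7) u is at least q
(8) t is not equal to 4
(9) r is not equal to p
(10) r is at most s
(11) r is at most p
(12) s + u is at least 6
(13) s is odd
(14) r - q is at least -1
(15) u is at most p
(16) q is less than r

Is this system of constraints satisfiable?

Take p = 5, q = 2, r = 3, s = 3, t = 2, u = 5. Then constraint 1: s - t = 1; constraint 12: s + u = 8, and every other listed constraint is also met.

Satisfiable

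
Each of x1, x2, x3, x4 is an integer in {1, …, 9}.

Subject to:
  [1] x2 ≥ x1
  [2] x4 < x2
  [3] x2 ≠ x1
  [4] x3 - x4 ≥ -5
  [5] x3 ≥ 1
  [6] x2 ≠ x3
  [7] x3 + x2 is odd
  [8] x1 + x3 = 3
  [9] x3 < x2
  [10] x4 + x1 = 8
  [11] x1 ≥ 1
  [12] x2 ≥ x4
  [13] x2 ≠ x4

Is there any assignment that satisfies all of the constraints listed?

Satisfiable

Setting (x1, x2, x3, x4) = (1, 9, 2, 7) satisfies everything: constraint 4: x3 - x4 = -5; constraint 8: x1 + x3 = 3; constraint 10: x4 + x1 = 8, and the others follow.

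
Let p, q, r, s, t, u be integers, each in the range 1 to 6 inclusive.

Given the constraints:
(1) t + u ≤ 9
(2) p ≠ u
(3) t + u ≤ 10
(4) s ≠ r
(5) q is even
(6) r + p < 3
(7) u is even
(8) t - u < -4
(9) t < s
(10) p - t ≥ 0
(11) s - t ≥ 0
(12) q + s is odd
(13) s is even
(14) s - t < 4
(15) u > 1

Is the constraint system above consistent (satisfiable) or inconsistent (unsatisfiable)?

Unsatisfiable

Constraint 5 makes q even and constraint 13 makes s even, so q + s must be even. Constraint 12 says q + s is odd — contradiction.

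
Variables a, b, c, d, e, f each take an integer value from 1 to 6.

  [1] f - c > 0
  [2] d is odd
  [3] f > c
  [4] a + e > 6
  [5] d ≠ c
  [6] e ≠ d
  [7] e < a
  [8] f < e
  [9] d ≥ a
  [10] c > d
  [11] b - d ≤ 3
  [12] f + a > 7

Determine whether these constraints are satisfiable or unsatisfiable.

Unsatisfiable

Constraints 1, 7, 8, 9, and 10 give a ≤ d, d < c, c < f, f < e, e < a. Chaining: a ≤ d < c < f < e < a, which forces a < a — impossible.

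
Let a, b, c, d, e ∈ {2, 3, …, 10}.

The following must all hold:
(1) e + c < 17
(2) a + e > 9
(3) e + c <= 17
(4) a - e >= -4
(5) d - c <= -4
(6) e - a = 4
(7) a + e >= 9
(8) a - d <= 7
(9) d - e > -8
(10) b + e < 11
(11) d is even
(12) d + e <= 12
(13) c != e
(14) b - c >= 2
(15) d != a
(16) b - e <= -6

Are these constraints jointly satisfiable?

Unsatisfiable

Constraints 4, 5, 8, 14, and 16 give a − e ≥ -4, e − b ≥ 6, b − c ≥ 2, c − d ≥ 4, d − a ≥ -7.
Adding all 5 inequalities: the left sides telescope to 0, and the right sides sum to (-4) + 6 + 2 + 4 + (-7) = 1. So 0 ≥ 1, which is false.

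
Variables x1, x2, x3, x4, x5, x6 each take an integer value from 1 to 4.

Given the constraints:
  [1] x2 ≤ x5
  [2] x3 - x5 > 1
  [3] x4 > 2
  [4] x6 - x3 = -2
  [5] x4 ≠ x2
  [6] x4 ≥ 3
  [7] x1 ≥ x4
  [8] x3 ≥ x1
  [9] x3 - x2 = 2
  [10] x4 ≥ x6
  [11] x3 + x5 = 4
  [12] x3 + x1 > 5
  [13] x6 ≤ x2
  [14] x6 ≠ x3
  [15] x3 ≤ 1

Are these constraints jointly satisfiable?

Unsatisfiable

From constraints 6 and 7: x1 ≥ x4 and x4 ≥ 3, so x1 ≥ 3. From constraints 8 and 15: x1 ≤ x3 and x3 ≤ 1, so x1 ≤ 1. But 1 < 3, so no value of x1 works.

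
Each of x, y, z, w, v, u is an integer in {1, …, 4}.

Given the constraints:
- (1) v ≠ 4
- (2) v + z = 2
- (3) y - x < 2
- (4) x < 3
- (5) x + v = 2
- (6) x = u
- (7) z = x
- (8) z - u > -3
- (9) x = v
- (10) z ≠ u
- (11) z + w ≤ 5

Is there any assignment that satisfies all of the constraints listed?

Unsatisfiable

From constraints 6 and 7, z = x = u, so z = u. But constraint 10 says z ≠ u. Contradiction.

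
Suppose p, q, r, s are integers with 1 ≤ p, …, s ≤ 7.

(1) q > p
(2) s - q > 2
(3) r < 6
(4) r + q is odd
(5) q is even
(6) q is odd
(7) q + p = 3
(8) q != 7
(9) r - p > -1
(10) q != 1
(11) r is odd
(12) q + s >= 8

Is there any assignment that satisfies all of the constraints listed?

Constraint 11 makes r odd and constraint 6 makes q odd, so r + q must be even. Constraint 4 says r + q is odd — contradiction.

Unsatisfiable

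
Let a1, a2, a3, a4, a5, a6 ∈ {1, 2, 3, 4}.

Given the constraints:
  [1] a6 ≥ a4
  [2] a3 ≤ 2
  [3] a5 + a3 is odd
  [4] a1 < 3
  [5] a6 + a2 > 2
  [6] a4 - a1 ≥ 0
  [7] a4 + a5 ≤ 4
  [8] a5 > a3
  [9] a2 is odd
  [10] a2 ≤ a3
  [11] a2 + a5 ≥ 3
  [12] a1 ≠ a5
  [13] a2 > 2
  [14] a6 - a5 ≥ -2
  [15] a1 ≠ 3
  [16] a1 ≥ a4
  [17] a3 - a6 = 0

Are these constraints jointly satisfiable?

From constraint 13: a2 ≥ 3. From constraints 2 and 10: a2 ≤ a3 and a3 ≤ 2, so a2 ≤ 2. But 2 < 3, so no value of a2 works.

Unsatisfiable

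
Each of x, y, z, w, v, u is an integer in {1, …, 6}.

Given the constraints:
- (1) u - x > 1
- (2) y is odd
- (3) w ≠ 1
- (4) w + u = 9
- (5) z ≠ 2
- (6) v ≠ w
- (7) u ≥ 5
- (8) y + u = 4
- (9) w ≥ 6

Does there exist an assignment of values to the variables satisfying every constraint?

Unsatisfiable

From constraint 9: w ≥ 6. From constraint 7: u ≥ 5. Hence w + u ≥ 11. But constraint 4 requires w + u = 9, and 9 < 11. Contradiction.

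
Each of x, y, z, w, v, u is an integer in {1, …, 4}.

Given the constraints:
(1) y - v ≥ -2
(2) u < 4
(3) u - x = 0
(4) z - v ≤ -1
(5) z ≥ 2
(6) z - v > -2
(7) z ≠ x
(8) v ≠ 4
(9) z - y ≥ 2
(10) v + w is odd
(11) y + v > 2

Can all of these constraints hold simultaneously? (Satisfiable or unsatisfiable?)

Unsatisfiable

Constraints 1, 4, and 9 give y − v ≥ -2, v − z ≥ 1, z − y ≥ 2.
Adding all 3 inequalities: the left sides telescope to 0, and the right sides sum to (-2) + 1 + 2 = 1. So 0 ≥ 1, which is false.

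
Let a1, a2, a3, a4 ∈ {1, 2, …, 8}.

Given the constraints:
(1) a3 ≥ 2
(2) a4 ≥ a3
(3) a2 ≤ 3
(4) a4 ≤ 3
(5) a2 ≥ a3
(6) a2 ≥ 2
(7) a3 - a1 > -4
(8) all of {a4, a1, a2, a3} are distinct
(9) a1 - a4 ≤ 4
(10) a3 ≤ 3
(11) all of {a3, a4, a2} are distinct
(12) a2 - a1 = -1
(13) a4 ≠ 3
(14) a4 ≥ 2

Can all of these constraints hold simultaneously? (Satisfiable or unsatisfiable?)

Unsatisfiable

Constraints 1, 3, 4, 6, 10, and 14 confine each of a3, a4, a2 to the 2 values {2, 3}.
Constraint 11 requires all 3 of them to be distinct, but only 2 values are available — impossible by the pigeonhole principle.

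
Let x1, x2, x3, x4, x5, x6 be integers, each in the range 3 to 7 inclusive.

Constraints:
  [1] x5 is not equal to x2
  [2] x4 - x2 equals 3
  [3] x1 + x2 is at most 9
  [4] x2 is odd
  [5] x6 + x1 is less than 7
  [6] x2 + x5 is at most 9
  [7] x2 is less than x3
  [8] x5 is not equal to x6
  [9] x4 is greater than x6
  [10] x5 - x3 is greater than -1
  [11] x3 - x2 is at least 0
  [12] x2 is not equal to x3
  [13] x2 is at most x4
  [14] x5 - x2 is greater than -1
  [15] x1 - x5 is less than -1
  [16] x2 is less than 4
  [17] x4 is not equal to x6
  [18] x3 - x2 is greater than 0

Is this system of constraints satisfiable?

Satisfiable

Try x1 = 3, x2 = 3, x3 = 5, x4 = 6, x5 = 5, x6 = 3.
Check constraint 2: x4 - x2 = 3; constraint 3: x1 + x2 = 6; constraint 5: x6 + x1 = 6. The remaining constraints are straightforward to verify.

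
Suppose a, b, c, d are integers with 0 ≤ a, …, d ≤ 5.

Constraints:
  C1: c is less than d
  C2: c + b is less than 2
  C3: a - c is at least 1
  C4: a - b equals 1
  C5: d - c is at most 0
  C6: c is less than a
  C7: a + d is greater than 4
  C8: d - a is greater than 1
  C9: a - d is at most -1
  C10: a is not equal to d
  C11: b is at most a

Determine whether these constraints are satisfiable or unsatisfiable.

Unsatisfiable

Constraints 3, 5, and 9 give c − d ≥ 0, d − a ≥ 1, a − c ≥ 1.
Adding all 3 inequalities: the left sides telescope to 0, and the right sides sum to 0 + 1 + 1 = 2. So 0 ≥ 2, which is false.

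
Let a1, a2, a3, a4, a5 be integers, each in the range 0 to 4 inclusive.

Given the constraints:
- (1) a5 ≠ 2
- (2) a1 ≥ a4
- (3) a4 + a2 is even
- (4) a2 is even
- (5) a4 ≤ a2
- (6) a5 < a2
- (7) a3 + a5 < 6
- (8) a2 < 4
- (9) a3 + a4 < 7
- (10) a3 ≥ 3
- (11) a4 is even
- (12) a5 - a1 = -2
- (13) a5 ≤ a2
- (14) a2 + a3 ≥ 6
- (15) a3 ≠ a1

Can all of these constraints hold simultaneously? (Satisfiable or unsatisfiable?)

The assignment a1 = 2, a2 = 2, a3 = 4, a4 = 0, a5 = 0 works:
  constraint 7 holds since a3 + a5 = 4.
  constraint 9 holds since a3 + a4 = 4.
  constraint 12 holds since a5 - a1 = -2.
The rest check out directly.

Satisfiable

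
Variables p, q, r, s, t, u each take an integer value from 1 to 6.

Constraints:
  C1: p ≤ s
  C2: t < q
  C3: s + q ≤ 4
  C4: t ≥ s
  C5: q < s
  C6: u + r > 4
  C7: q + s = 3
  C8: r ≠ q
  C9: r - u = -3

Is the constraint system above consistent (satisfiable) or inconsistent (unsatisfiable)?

Unsatisfiable

Constraints 2, 4, and 5 give s ≤ t, t < q, q < s. Chaining: s ≤ t < q < s, which forces s < s — impossible.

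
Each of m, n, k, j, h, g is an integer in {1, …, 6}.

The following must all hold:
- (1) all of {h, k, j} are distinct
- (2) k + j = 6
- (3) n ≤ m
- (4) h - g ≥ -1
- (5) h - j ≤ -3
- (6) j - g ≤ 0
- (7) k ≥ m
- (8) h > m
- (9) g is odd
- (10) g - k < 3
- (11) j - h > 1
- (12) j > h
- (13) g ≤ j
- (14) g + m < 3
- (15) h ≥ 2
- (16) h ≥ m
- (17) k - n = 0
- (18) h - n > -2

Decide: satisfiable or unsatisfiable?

Constraints 4, 5, and 6 give h − g ≥ -1, g − j ≥ 0, j − h ≥ 3.
Adding all 3 inequalities: the left sides telescope to 0, and the right sides sum to (-1) + 0 + 3 = 2. So 0 ≥ 2, which is false.

Unsatisfiable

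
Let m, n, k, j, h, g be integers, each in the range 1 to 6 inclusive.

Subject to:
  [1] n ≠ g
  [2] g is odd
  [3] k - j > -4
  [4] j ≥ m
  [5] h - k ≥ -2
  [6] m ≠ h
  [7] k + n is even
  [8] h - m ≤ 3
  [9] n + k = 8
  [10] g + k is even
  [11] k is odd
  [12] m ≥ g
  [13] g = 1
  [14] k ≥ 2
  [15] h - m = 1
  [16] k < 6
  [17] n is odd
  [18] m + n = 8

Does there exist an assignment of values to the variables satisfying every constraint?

The assignment m = 3, n = 5, k = 3, j = 5, h = 4, g = 1 works:
  constraint 3 holds since k - j = -2.
  constraint 5 holds since h - k = 1.
The rest check out directly.

Satisfiable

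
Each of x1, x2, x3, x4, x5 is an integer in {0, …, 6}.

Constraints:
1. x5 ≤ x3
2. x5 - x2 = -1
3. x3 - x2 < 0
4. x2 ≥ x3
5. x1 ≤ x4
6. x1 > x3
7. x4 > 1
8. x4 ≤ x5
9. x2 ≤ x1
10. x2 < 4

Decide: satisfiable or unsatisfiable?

Constraints 1, 3, 5, 8, and 9 give x1 ≤ x4, x4 ≤ x5, x5 ≤ x3, x3 < x2, x2 ≤ x1. Chaining: x1 ≤ x4 ≤ x5 ≤ x3 < x2 ≤ x1, which forces x1 < x1 — impossible.

Unsatisfiable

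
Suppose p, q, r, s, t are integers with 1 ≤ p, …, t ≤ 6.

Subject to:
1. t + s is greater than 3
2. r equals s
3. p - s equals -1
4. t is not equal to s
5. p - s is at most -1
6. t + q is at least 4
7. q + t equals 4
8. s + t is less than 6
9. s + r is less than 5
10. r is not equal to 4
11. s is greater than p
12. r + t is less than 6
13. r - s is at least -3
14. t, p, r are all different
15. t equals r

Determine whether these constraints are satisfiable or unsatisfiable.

From constraints 2 and 15, t = r = s, so t = s. But constraint 4 says t ≠ s. Contradiction.

Unsatisfiable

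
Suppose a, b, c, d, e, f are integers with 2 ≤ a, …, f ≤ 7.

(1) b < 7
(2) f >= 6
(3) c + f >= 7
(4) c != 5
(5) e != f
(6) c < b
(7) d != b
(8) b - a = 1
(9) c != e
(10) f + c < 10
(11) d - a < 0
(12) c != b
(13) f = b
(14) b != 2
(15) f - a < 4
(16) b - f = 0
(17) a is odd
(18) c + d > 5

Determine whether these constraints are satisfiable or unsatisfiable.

Satisfiable

One satisfying assignment is a = 5, b = 6, c = 2, d = 4, e = 5, f = 6.
For the less obvious constraints — constraint 3: c + f = 8; constraint 8: b - a = 1 — and the others hold by inspection.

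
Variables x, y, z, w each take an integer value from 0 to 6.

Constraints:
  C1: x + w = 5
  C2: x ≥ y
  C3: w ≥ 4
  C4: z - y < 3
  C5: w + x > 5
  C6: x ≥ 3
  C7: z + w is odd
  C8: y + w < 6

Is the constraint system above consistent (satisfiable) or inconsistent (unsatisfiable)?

From constraint 6: x ≥ 3. From constraint 3: w ≥ 4. Hence x + w ≥ 7. But constraint 1 requires x + w = 5, and 5 < 7. Contradiction.

Unsatisfiable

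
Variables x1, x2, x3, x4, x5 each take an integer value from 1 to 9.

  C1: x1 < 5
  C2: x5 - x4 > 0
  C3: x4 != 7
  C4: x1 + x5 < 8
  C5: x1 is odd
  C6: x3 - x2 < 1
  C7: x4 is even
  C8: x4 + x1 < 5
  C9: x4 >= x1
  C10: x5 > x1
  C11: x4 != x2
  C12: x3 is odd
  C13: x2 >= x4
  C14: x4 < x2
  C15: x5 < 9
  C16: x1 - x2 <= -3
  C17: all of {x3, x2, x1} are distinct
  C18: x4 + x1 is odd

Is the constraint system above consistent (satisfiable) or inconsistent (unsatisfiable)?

One satisfying assignment is x1 = 1, x2 = 4, x3 = 3, x4 = 2, x5 = 5.
For the less obvious constraints — constraint 2: x5 - x4 = 3; constraint 4: x1 + x5 = 6; constraint 6: x3 - x2 = -1 — and the others hold by inspection.

Satisfiable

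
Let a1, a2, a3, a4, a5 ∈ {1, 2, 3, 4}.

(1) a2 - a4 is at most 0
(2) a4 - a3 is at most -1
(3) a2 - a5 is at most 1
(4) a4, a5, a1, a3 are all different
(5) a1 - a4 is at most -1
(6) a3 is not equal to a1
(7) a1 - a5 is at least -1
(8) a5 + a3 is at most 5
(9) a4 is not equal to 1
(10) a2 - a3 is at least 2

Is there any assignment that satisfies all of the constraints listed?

Constraints 2, 3, 5, 7, and 10 give a5 − a2 ≥ -1, a2 − a3 ≥ 2, a3 − a4 ≥ 1, a4 − a1 ≥ 1, a1 − a5 ≥ -1.
Adding all 5 inequalities: the left sides telescope to 0, and the right sides sum to (-1) + 2 + 1 + 1 + (-1) = 2. So 0 ≥ 2, which is false.

Unsatisfiable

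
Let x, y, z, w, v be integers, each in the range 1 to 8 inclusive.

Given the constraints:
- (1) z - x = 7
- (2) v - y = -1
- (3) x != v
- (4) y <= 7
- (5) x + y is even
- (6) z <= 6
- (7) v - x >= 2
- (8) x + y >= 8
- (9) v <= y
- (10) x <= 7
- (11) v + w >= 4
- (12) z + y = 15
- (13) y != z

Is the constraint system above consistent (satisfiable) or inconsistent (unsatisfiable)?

Unsatisfiable

From constraint 6: z ≤ 6. From constraint 4: y ≤ 7. Hence z + y ≤ 13. But constraint 12 requires z + y = 15, and 15 > 13. Contradiction.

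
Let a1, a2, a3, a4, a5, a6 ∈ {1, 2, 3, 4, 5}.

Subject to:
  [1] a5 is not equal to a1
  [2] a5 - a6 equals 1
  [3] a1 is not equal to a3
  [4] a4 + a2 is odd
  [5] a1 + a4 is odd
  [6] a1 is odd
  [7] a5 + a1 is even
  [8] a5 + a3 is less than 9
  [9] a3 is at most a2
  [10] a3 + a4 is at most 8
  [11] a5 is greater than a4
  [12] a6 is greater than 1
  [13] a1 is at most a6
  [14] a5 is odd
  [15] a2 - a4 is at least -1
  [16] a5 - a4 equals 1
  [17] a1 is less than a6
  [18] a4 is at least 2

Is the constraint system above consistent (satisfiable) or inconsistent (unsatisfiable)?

Satisfiable

Setting (a1, a2, a3, a4, a5, a6) = (3, 3, 2, 4, 5, 4) satisfies everything: constraint 2: a5 - a6 = 1; constraint 8: a5 + a3 = 7; constraint 10: a3 + a4 = 6, and the others follow.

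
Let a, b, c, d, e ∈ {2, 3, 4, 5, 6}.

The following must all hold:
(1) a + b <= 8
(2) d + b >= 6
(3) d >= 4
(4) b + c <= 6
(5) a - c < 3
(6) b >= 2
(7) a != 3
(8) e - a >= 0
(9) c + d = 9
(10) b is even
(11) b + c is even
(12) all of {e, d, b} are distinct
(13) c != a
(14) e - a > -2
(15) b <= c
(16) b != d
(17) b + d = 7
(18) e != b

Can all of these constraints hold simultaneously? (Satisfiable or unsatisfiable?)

One satisfying assignment is a = 5, b = 2, c = 4, d = 5, e = 6.
For the less obvious constraints — constraint 1: a + b = 7; constraint 2: d + b = 7; constraint 4: b + c = 6 — and the others hold by inspection.

Satisfiable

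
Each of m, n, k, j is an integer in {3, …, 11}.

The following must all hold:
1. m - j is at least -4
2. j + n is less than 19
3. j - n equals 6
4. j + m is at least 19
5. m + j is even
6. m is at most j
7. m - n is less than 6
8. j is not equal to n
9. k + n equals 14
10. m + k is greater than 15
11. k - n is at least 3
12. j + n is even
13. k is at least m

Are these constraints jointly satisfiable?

The assignment m = 9, n = 5, k = 9, j = 11 works:
  constraint 1 holds since m - j = -2.
  constraint 2 holds since j + n = 16.
The rest check out directly.

Satisfiable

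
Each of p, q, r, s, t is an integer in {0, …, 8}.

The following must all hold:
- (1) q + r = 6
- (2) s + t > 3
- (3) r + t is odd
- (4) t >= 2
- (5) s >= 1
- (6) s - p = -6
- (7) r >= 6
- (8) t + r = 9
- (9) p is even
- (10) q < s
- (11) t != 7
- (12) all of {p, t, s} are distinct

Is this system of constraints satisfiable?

Take p = 8, q = 0, r = 6, s = 2, t = 3. Then constraint 1: q + r = 6; constraint 2: s + t = 5; constraint 6: s - p = -6, and every other listed constraint is also met.

Satisfiable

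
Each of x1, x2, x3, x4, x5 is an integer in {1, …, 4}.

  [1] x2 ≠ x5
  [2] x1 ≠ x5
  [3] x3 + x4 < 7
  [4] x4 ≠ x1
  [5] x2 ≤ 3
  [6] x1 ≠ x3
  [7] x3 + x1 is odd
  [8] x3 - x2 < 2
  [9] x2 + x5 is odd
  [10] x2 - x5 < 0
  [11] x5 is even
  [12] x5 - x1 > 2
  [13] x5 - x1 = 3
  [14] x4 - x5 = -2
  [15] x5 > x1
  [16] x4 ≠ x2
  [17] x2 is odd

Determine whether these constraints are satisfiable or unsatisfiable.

Satisfiable

Try x1 = 1, x2 = 3, x3 = 4, x4 = 2, x5 = 4.
Check constraint 3: x3 + x4 = 6; constraint 8: x3 - x2 = 1. The remaining constraints are straightforward to verify.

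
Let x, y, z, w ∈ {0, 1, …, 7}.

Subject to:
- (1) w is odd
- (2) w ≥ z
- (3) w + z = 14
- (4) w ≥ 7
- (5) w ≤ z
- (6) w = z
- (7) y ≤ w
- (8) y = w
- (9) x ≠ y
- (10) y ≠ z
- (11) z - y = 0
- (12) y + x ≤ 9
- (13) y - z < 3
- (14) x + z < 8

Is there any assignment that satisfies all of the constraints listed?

Unsatisfiable

From constraints 6 and 8, y = w = z, so y = z. But constraint 10 says y ≠ z. Contradiction.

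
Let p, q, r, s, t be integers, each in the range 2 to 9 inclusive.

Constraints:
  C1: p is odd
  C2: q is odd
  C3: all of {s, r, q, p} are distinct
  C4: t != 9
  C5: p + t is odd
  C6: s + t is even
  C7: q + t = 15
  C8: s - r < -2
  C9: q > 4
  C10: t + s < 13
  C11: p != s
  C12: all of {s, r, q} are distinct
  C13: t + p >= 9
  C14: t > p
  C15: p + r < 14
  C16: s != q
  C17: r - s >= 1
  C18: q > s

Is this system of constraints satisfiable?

Satisfiable

The assignment p = 3, q = 9, r = 8, s = 4, t = 6 works:
  constraint 7 holds since q + t = 15.
  constraint 8 holds since s - r = -4.
  constraint 10 holds since t + s = 10.
The rest check out directly.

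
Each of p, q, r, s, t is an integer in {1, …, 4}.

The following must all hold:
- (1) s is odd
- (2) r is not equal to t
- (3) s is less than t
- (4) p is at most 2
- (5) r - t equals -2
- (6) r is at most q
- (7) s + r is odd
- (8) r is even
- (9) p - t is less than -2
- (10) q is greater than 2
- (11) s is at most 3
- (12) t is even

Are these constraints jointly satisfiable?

Setting (p, q, r, s, t) = (1, 3, 2, 1, 4) satisfies everything: constraint 1: s = 1 is odd; constraint 5: r - t = -2; constraint 9: p - t = -3, and the others follow.

Satisfiable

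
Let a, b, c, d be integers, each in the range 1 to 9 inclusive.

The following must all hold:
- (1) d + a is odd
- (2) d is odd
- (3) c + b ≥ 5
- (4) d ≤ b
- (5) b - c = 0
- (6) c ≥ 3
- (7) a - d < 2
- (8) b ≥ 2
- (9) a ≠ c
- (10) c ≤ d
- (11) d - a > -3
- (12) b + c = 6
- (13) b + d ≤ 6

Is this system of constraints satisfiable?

Take a = 4, b = 3, c = 3, d = 3. Then constraint 3: c + b = 6; constraint 5: b - c = 0; constraint 7: a - d = 1, and every other listed constraint is also met.

Satisfiable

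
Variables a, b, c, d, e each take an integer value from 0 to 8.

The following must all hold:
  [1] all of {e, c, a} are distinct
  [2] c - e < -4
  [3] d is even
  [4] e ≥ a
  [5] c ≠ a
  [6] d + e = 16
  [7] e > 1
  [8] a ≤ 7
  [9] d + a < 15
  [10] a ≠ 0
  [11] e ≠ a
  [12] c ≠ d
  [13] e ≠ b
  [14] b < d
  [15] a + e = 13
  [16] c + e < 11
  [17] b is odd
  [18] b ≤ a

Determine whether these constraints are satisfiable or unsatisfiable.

Satisfiable

Take a = 5, b = 5, c = 1, d = 8, e = 8. Then constraint 2: c - e = -7; constraint 6: d + e = 16, and every other listed constraint is also met.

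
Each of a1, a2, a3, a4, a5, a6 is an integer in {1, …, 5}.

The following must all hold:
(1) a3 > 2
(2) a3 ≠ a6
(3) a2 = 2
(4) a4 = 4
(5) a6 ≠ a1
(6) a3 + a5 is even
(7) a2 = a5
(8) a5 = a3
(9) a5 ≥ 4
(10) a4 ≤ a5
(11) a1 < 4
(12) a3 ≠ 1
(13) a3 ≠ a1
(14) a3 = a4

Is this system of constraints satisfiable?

Constraint 3 fixes a2 = 2 and constraint 4 fixes a4 = 4. Constraints 7, 8, and 14 give a2 = a5 = a3 = a4, so a2 = a4. But 2 ≠ 4 — contradiction.

Unsatisfiable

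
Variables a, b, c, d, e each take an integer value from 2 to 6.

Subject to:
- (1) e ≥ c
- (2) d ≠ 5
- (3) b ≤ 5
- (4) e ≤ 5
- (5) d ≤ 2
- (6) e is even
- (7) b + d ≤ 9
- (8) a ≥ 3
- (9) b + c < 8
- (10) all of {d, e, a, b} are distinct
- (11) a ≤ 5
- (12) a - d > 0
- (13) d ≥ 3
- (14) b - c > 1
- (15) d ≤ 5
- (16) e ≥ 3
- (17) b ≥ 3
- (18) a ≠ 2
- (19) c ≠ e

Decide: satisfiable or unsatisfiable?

Unsatisfiable

Constraints 3, 4, 8, 11, 13, 15, 16, and 17 confine each of d, e, a, b to the 3 values {3, …, 5}.
Constraint 10 requires all 4 of them to be distinct, but only 3 values are available — impossible by the pigeonhole principle.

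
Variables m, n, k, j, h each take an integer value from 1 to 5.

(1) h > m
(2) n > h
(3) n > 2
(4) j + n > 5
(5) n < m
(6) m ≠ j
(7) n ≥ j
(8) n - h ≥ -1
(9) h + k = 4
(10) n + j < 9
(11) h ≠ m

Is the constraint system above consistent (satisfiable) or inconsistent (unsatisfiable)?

Constraints 1, 2, and 5 give n < m, m < h, h < n. Chaining: n < m < h < n, which forces n < n — impossible.

Unsatisfiable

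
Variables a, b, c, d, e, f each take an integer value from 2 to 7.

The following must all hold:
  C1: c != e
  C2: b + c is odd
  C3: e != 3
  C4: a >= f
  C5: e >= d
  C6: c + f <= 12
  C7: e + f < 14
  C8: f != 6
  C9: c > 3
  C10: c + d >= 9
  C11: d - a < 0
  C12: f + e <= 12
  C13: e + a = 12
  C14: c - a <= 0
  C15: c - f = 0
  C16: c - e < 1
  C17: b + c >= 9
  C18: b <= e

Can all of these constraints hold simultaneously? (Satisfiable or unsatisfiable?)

Try a = 6, b = 4, c = 5, d = 4, e = 6, f = 5.
Check constraint 6: c + f = 10; constraint 7: e + f = 11. The remaining constraints are straightforward to verify.

Satisfiable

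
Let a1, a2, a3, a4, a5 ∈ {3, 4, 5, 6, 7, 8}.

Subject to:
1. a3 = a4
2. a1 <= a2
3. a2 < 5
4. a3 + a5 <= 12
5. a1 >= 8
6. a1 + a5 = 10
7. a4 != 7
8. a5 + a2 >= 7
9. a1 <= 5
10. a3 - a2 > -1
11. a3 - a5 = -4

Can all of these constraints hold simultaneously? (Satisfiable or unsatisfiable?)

From constraints 2 and 5: a2 ≥ a1 and a1 ≥ 8, so a2 ≥ 8. From constraint 3: a2 ≤ 4. But 4 < 8, so no value of a2 works.

Unsatisfiable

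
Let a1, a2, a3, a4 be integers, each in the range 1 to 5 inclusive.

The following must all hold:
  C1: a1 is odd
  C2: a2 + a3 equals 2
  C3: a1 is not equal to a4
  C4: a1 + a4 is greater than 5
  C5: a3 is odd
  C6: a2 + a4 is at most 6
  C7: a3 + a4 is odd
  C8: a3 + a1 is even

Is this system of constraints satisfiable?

Satisfiable

Try a1 = 5, a2 = 1, a3 = 1, a4 = 2.
Check constraint 2: a2 + a3 = 2; constraint 4: a1 + a4 = 7. The remaining constraints are straightforward to verify.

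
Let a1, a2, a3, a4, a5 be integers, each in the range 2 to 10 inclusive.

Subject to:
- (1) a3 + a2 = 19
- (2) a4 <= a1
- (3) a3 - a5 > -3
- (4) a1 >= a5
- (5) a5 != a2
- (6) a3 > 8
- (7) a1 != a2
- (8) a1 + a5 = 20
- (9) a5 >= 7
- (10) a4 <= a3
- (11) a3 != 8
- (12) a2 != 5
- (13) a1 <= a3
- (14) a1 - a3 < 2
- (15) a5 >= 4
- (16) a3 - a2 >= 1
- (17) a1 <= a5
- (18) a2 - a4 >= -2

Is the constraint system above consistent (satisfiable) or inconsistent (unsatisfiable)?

Take a1 = 10, a2 = 9, a3 = 10, a4 = 9, a5 = 10. Then constraint 1: a3 + a2 = 19; constraint 3: a3 - a5 = 0; constraint 8: a1 + a5 = 20, and every other listed constraint is also met.

Satisfiable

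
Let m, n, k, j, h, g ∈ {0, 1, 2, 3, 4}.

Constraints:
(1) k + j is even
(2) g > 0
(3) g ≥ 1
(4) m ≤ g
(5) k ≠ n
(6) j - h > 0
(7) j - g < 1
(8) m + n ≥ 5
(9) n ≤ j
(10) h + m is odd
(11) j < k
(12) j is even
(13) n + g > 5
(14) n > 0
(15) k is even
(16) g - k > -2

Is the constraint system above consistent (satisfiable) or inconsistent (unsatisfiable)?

Take m = 4, n = 2, k = 4, j = 2, h = 1, g = 4. Then constraint 6: j - h = 1; constraint 7: j - g = -2, and every other listed constraint is also met.

Satisfiable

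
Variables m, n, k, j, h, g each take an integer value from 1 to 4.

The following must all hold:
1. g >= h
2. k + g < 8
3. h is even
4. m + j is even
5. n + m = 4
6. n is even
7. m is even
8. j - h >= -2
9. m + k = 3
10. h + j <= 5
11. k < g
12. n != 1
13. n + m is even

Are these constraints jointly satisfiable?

Setting (m, n, k, j, h, g) = (2, 2, 1, 2, 2, 4) satisfies everything: constraint 2: k + g = 5; constraint 5: n + m = 4, and the others follow.

Satisfiable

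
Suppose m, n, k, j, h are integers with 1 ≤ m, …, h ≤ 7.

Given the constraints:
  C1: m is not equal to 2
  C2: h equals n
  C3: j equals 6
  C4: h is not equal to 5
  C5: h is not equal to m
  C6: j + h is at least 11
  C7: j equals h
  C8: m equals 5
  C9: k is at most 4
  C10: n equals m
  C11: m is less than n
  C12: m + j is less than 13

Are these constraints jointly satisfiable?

Unsatisfiable

Constraint 3 fixes j = 6 and constraint 8 fixes m = 5. Constraints 2, 7, and 10 give j = h = n = m, so j = m. But 6 ≠ 5 — contradiction.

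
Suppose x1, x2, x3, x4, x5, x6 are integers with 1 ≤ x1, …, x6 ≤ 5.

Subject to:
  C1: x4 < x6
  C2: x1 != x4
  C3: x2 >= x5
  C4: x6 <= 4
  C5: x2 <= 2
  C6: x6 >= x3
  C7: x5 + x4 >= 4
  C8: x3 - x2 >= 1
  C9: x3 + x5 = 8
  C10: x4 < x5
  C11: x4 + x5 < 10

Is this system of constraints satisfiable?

From constraints 4 and 6: x3 ≤ x6 ≤ 4. From constraints 3 and 5: x5 ≤ x2 ≤ 2. Hence x3 + x5 ≤ 6. But constraint 9 requires x3 + x5 = 8, and 8 > 6. Contradiction.

Unsatisfiable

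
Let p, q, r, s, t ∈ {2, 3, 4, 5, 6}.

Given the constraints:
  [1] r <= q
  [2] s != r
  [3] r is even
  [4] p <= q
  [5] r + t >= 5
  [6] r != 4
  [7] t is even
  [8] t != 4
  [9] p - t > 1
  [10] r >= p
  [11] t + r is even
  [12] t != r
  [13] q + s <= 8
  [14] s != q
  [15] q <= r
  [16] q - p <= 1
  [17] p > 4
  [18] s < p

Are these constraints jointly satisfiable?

Satisfiable

Setting (p, q, r, s, t) = (6, 6, 6, 2, 2) satisfies everything: constraint 5: r + t = 8; constraint 9: p - t = 4; constraint 13: q + s = 8, and the others follow.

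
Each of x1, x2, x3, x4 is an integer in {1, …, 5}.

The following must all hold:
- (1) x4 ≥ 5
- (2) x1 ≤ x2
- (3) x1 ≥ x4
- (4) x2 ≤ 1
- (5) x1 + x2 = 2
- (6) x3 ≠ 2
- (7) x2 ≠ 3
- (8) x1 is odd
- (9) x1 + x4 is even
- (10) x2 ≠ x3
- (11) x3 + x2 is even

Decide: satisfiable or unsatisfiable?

From constraints 1 and 3: x1 ≥ x4 and x4 ≥ 5, so x1 ≥ 5. From constraints 2 and 4: x1 ≤ x2 and x2 ≤ 1, so x1 ≤ 1. But 1 < 5, so no value of x1 works.

Unsatisfiable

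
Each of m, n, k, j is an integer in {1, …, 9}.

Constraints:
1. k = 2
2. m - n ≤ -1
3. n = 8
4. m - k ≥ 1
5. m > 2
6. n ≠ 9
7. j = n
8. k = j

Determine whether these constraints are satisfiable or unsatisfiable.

Unsatisfiable

Constraint 1 fixes k = 2 and constraint 3 fixes n = 8. Constraints 7 and 8 give k = j = n, so k = n. But 2 ≠ 8 — contradiction.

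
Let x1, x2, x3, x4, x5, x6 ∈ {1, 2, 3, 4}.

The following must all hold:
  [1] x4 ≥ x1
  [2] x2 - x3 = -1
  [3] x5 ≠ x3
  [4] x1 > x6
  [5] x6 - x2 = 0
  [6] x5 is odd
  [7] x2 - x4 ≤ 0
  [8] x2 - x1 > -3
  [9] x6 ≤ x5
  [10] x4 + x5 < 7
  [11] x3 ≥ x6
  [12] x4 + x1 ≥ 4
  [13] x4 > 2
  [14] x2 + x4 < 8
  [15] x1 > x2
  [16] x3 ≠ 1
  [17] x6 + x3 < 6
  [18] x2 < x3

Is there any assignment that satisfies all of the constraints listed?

Try x1 = 2, x2 = 1, x3 = 2, x4 = 4, x5 = 1, x6 = 1.
Check constraint 2: x2 - x3 = -1; constraint 5: x6 - x2 = 0; constraint 7: x2 - x4 = -3. The remaining constraints are straightforward to verify.

Satisfiable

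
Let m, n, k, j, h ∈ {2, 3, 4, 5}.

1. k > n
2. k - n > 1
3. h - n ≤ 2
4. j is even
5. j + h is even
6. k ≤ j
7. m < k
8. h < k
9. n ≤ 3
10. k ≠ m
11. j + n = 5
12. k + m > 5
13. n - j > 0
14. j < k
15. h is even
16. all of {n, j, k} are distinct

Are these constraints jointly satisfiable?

Unsatisfiable

Constraints 1, 6, and 13 give j < n, n < k, k ≤ j. Chaining: j < n < k ≤ j, which forces j < j — impossible.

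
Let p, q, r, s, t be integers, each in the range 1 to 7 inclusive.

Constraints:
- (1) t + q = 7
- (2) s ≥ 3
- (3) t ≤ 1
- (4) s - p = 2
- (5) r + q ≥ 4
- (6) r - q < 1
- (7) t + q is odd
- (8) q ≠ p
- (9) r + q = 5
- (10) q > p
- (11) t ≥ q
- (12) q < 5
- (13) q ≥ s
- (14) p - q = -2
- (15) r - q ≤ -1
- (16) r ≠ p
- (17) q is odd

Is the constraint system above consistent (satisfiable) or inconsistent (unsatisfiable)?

Unsatisfiable

From constraints 2 and 13: q ≥ s and s ≥ 3, so q ≥ 3. From constraints 3 and 11: q ≤ t and t ≤ 1, so q ≤ 1. But 1 < 3, so no value of q works.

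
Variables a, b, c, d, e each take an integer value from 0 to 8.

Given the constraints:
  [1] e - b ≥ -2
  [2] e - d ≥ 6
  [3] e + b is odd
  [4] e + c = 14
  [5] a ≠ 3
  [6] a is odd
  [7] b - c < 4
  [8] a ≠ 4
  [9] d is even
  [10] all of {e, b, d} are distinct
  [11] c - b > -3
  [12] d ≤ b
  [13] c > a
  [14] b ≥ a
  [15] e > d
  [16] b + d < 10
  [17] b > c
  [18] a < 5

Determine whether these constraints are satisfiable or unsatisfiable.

One satisfying assignment is a = 1, b = 8, c = 7, d = 0, e = 7.
For the less obvious constraints — constraint 1: e - b = -1; constraint 2: e - d = 7 — and the others hold by inspection.

Satisfiable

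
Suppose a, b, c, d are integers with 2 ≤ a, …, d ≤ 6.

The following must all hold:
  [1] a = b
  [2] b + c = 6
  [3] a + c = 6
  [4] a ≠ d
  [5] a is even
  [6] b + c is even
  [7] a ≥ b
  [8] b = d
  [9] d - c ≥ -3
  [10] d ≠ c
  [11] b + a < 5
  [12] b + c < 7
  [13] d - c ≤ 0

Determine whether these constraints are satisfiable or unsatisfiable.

Unsatisfiable

From constraints 1 and 8, a = b = d, so a = d. But constraint 4 says a ≠ d. Contradiction.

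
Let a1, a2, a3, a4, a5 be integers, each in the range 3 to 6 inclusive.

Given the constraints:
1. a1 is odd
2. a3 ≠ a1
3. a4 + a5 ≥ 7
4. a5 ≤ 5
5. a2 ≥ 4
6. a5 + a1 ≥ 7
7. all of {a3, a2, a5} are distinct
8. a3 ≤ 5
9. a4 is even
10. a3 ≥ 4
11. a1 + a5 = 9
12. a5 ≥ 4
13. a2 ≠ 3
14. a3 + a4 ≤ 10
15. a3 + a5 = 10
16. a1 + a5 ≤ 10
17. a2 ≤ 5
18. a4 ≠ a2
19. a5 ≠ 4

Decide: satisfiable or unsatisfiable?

Unsatisfiable

Constraints 4, 5, 8, 10, 12, and 17 confine each of a3, a2, a5 to the 2 values {4, 5}.
Constraint 7 requires all 3 of them to be distinct, but only 2 values are available — impossible by the pigeonhole principle.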